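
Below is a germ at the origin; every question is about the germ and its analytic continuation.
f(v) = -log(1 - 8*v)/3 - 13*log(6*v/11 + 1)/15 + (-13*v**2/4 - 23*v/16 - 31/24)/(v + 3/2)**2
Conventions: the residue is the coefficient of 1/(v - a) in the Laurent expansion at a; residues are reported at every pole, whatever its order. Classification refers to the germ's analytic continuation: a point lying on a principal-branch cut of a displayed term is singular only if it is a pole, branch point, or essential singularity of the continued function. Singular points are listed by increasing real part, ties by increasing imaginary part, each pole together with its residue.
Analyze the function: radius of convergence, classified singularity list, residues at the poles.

Radius of convergence at 0: 1/8.
At -11/6: a logarithmic branch point.
At -3/2: a pole of order 2; residue 133/16.
At 1/8: a logarithmic branch point.

Denominator factor (v + 3/2)^2: pole of order 2 at -3/2, modulus 3/2.
Branch term (-13/15)*log(1 - v/(-11/6)): its argument vanishes at v = -11/6, a logarithmic branch point, modulus 11/6.
Branch term (-1/3)*log(1 - v/(1/8)): its argument vanishes at v = 1/8, a logarithmic branch point, modulus 1/8.
The radius of convergence is the smallest modulus among the singular points: 1/8.
The branch terms are analytic at -3/2 and contribute nothing to the residue; only the rational part matters.
At the order-2 pole -3/2 set g(v) = (v - (-3/2))^2*(rational part) = -13*v**2/4 - 23*v/16 - 31/24.
Order-2 pole: residue = g'(a); g'(-3/2) = 133/16, so the residue is 133/16.
List the singular points by increasing real part (a conjugate pair: the negative imaginary part first).


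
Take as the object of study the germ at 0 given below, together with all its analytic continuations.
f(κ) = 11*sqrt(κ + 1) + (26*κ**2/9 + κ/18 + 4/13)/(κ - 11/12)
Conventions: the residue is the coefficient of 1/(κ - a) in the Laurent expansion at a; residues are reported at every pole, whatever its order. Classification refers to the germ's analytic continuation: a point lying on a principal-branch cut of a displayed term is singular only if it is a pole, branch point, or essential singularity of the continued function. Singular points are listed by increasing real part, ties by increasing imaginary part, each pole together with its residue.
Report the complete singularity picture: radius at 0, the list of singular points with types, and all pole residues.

Denominator factor (κ - 11/12): pole of order 1 at 11/12, modulus 11/12.
Branch term (11)*sqrt(1 - κ/(-1)): its argument vanishes at κ = -1, a square-root branch point, modulus 1.
The radius of convergence is the smallest modulus among the singular points: 11/12.
The branch term is analytic at 11/12 and contributes nothing to the residue; only the rational part matters.
At the order-1 pole 11/12 set g(κ) = (κ - (11/12))*(rational part) = 26*κ**2/9 + κ/18 + 4/13.
Simple pole: residue = g(a) at a = 11/12, which is 11735/4212.
List the singular points by increasing real part (a conjugate pair: the negative imaginary part first).

Radius of convergence at 0: 11/12.
At -1: an algebraic (square-root) branch point.
At 11/12: a pole of order 1; residue 11735/4212.


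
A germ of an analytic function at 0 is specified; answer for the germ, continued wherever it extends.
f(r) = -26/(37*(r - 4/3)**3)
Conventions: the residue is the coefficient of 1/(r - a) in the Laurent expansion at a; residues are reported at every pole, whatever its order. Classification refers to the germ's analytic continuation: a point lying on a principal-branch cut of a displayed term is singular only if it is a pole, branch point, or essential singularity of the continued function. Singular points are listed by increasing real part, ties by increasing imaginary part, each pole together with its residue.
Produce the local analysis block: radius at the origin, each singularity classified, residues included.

Radius of convergence at 0: 4/3.
At 4/3: a pole of order 3; residue 0.

Denominator factor (r - 4/3)^3: pole of order 3 at 4/3, modulus 4/3.
The radius of convergence is the smallest modulus among the singular points: 4/3.
At the order-3 pole 4/3 set g(r) = (r - (4/3))^3*f(r) = -26/37.
Order-3 pole: residue = g''(a)/2; g''(4/3) = 0, so the residue is 0.


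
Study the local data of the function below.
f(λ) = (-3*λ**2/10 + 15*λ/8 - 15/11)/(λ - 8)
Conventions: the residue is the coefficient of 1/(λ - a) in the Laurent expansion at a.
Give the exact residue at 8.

The residue is -306/55.

At the order-1 pole 8 set g(λ) = (λ - (8))*f(λ) = -3*λ**2/10 + 15*λ/8 - 15/11.
Simple pole: residue = g(a) at a = 8, which is -306/55.


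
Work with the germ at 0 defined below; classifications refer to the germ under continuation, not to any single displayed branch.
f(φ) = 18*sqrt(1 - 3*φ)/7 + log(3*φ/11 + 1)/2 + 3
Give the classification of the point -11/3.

The point is a logarithmic branch point.

The term (1/2)*log(1 - φ/(-11/3)) has argument 1 - -11/3/(-11/3) = 0 at -11/3: a logarithmic (infinitely-sheeted) branch point; the remaining terms are analytic or single-valued there.


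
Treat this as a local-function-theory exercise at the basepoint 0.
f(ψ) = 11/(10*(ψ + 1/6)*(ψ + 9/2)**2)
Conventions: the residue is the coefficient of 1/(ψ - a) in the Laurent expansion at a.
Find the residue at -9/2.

At the order-2 pole -9/2 set g(ψ) = (ψ - (-9/2))^2*f(ψ) = 11/(10*(ψ + 1/6)).
Order-2 pole: residue = g'(a); g'(-9/2) = -99/1690, so the residue is -99/1690.

The residue is -99/1690.


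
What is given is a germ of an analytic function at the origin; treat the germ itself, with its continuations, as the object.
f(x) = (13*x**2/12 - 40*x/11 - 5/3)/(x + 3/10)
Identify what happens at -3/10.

The point is a pole of order 1.

The denominator factor x + 3/10 vanishes at -3/10 and appears to the power 1; the numerator there equals -6313/13200, nonzero, and no other factor vanishes.
Hence a pole whose order is the multiplicity, 1.


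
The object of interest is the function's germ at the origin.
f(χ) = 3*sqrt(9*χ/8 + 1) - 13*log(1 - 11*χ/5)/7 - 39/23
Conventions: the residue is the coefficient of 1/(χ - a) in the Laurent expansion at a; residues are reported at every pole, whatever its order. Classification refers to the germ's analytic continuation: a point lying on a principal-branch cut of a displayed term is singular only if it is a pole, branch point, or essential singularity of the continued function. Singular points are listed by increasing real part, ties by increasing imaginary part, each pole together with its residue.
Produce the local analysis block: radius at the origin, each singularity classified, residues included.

Branch term (-13/7)*log(1 - χ/(5/11)): its argument vanishes at χ = 5/11, a logarithmic branch point, modulus 5/11.
Branch term (3)*sqrt(1 - χ/(-8/9)): its argument vanishes at χ = -8/9, a square-root branch point, modulus 8/9.
The radius of convergence is the smallest modulus among the singular points: 5/11.
List the singular points by increasing real part (a conjugate pair: the negative imaginary part first).

Radius of convergence at 0: 5/11.
At -8/9: an algebraic (square-root) branch point.
At 5/11: a logarithmic branch point.


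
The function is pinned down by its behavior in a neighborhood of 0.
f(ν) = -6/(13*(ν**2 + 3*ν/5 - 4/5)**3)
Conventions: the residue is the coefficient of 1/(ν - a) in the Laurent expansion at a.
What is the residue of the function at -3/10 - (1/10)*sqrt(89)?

The residue is (112500/9164597)*sqrt(89).

The factor ν**2 + 3*ν/5 - 4/5 splits as (ν - a)(ν - a') with a = -3/10 - (1/10)*sqrt(89), a' = -3/10 + (1/10)*sqrt(89). At the order-3 pole a set g(ν) = (ν - a)^3*f(ν) = [-6/13] / (ν - a')^3.
Order-3 pole: residue = g''(a)/2; g''(-3/10 - (1/10)*sqrt(89)) = (225000/9164597)*sqrt(89), so the residue is (112500/9164597)*sqrt(89).


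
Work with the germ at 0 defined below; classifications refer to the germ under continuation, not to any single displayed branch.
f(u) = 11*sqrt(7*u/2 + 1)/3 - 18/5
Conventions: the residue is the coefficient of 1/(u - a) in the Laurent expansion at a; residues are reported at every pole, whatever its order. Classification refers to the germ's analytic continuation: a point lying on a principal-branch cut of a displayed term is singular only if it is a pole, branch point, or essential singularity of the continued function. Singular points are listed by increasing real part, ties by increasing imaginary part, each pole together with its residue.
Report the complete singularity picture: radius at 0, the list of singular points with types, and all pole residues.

Radius of convergence at 0: 2/7.
At -2/7: an algebraic (square-root) branch point.

Branch term (11/3)*sqrt(1 - u/(-2/7)): its argument vanishes at u = -2/7, a square-root branch point, modulus 2/7.
The radius of convergence is the smallest modulus among the singular points: 2/7.


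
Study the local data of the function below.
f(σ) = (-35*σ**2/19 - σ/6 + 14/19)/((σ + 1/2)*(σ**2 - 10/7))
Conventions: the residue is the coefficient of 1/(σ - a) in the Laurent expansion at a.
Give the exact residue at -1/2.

The residue is -574/1881.

At the order-1 pole -1/2 set g(σ) = (σ - (-1/2))*f(σ) = (-35*σ**2/19 - σ/6 + 14/19)/(σ**2 - 10/7).
Simple pole: residue = g(a) at a = -1/2, which is -574/1881.


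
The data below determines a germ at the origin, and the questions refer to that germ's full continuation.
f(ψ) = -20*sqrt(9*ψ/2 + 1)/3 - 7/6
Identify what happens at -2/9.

The term (-20/3)*sqrt(1 - ψ/(-2/9)) has argument 1 - -2/9/(-2/9) = 0 at -2/9: a square-root (algebraic, two-sheeted) branch point; the remaining terms are analytic or single-valued there.

The point is an algebraic (square-root) branch point.


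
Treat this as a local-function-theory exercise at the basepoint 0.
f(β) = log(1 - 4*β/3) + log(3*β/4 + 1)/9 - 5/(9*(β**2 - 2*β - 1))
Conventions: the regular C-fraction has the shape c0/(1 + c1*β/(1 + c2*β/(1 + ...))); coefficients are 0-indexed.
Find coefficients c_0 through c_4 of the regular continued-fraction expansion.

Taylor coefficients (expand at 0): a_0 = 5/9, a_1 = -85/36, a_2 = 535/288, a_3 = -38575/5184, a_4 = 1270055/82944.
c0 = a_0 = 5/9. Peel one level at a time: if S = 1 + c*β/S' with S'(0) = 1, then c is the β-coefficient of S and S' = c*β/(S - 1).
S_1 = c0/f = 1 + (17/4)*β + (471/32)*β^2 + ...; c1 = 17/4.
S_2 = c1*β/(S_1 - 1) = 1 + (-471/136)*β + (-421579/166464)*β^2 + ...; c2 = -471/136.
S_3 = c2*β/(S_2 - 1) = 1 + (-421579/576504)*β + (80216599/71876484)*β^2 + ...; c3 = -421579/576504.
S_4 = c3*β/(S_3 - 1) = 1 + (2727364366/1787073381)*β + ...; c4 = 2727364366/1787073381.

The regular C-fraction coefficients are [5/9, 17/4, -471/136, -421579/576504, 2727364366/1787073381].


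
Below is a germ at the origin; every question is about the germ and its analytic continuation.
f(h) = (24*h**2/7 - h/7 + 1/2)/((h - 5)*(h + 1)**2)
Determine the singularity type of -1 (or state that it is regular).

The point is a pole of order 2.

The denominator factor h + 1 vanishes at -1 and appears to the power 2; the numerator there equals 57/14, nonzero, and no other factor vanishes.
Hence a pole whose order is the multiplicity, 2.


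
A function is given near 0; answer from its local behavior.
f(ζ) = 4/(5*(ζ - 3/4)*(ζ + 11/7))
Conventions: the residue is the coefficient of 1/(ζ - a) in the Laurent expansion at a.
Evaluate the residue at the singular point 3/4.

The residue is 112/325.

At the order-1 pole 3/4 set g(ζ) = (ζ - (3/4))*f(ζ) = 4/(5*(ζ + 11/7)).
Simple pole: residue = g(a) at a = 3/4, which is 112/325.


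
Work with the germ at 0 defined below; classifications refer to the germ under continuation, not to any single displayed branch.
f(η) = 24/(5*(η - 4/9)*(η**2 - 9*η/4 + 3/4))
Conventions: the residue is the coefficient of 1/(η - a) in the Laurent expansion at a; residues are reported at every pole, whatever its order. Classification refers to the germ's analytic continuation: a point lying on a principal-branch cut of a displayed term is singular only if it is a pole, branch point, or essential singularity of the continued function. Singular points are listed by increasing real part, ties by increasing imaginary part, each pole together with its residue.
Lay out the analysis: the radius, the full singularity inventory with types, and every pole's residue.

Radius of convergence at 0: 9/8 - (1/8)*sqrt(33).
At 9/8 - (1/8)*sqrt(33): a pole of order 1; residue 3888/85 + (7056/935)*sqrt(33).
At 4/9: a pole of order 1; residue -7776/85.
At 9/8 + (1/8)*sqrt(33): a pole of order 1; residue 3888/85 - (7056/935)*sqrt(33).


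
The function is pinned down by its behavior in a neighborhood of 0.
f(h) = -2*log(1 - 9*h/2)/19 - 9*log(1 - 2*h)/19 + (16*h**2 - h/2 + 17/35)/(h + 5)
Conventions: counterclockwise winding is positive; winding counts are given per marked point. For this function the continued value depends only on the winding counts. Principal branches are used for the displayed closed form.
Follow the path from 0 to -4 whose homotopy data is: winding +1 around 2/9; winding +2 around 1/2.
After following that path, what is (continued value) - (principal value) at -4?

Continued minus principal equals -(40/19)*pi*i.

The rational part is single-valued and drops out of the difference; each branch term changes only by its own monodromy.
(-2/19)*log(1 - h/(2/9)): each positive loop around 2/9 adds 2*pi*i to the log, so winding +1 contributes (-2/19)*(1)*2*pi*i = -(4/19)*pi*i.
(-9/19)*log(1 - h/(1/2)): each positive loop around 1/2 adds 2*pi*i to the log, so winding +2 contributes (-9/19)*(2)*2*pi*i = -(36/19)*pi*i.
Summing the contributions at h = -4 gives -(40/19)*pi*i.


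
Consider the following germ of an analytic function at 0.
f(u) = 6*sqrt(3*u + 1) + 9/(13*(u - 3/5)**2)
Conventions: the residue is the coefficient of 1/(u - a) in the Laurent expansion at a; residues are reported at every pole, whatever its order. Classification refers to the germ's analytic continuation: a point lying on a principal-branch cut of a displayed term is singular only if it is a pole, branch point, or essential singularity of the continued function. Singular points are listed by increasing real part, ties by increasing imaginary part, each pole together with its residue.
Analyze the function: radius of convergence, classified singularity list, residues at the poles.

Radius of convergence at 0: 1/3.
At -1/3: an algebraic (square-root) branch point.
At 3/5: a pole of order 2; residue 0.

Denominator factor (u - 3/5)^2: pole of order 2 at 3/5, modulus 3/5.
Branch term (6)*sqrt(1 - u/(-1/3)): its argument vanishes at u = -1/3, a square-root branch point, modulus 1/3.
The radius of convergence is the smallest modulus among the singular points: 1/3.
The branch term is analytic at 3/5 and contributes nothing to the residue; only the rational part matters.
At the order-2 pole 3/5 set g(u) = (u - (3/5))^2*(rational part) = 9/13.
Order-2 pole: residue = g'(a); g'(3/5) = 0, so the residue is 0.
List the singular points by increasing real part (a conjugate pair: the negative imaginary part first).


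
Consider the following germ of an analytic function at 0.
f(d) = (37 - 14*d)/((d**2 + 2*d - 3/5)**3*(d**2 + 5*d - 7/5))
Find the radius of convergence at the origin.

The radius of convergence is -1 + (2/5)*sqrt(10).

Denominator factor (d**2 + 5*d - 7/5): discriminant 153/5, real irrational roots -5/2 + (3/10)*sqrt(85) and -5/2 - (3/10)*sqrt(85); poles of order 1, moduli -5/2 + (3/10)*sqrt(85) and 5/2 + (3/10)*sqrt(85).
Denominator factor (d**2 + 2*d - 3/5)^3: discriminant 32/5, real irrational roots -1 + (2/5)*sqrt(10) and -1 - (2/5)*sqrt(10); poles of order 3, moduli -1 + (2/5)*sqrt(10) and 1 + (2/5)*sqrt(10).
The radius of convergence is the smallest modulus among the singular points: -1 + (2/5)*sqrt(10).


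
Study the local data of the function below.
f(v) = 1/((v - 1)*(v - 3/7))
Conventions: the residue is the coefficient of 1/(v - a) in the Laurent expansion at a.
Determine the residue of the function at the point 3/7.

At the order-1 pole 3/7 set g(v) = (v - (3/7))*f(v) = 1/(v - 1).
Simple pole: residue = g(a) at a = 3/7, which is -7/4.

The residue is -7/4.


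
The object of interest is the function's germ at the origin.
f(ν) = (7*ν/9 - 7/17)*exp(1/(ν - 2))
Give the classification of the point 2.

The point is an essential singularity.

The exponent 1/(ν - (2)) has a pole at 2, so exp(1/(ν - (2))) takes every nonzero value near it: an essential singularity (not a pole of any order).


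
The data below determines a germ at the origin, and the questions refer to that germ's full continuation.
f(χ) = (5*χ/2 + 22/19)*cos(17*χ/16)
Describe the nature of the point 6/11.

There is no denominator, hence no pole anywhere.
The factor cos(17*χ/16) is entire.
So the germ continues analytically to 6/11.

The point is a regular point.


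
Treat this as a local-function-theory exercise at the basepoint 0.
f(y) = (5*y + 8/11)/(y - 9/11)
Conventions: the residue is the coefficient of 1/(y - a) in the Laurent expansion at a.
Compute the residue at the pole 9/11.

The residue is 53/11.

At the order-1 pole 9/11 set g(y) = (y - (9/11))*f(y) = 5*y + 8/11.
Simple pole: residue = g(a) at a = 9/11, which is 53/11.


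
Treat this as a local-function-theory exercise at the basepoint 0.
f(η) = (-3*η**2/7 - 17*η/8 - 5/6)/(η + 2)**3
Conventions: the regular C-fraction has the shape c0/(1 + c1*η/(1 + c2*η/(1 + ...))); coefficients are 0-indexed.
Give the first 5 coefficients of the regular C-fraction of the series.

The regular C-fraction coefficients are [-5/48, -21/20, 2719/980, -180965/399693, -20469449/590452602].

Taylor coefficients (expand at 0): a_0 = -5/48, a_1 = -7/64, a_2 = 169/896, a_3 = -505/2688, a_4 = 69/448.
c0 = a_0 = -5/48. Peel one level at a time: if S = 1 + c*η/S' with S'(0) = 1, then c is the η-coefficient of S and S' = c*η/(S - 1).
S_1 = c0/f = 1 + (-21/20)*η + (8157/2800)*η^2 + ...; c1 = -21/20.
S_2 = c1*η/(S_1 - 1) = 1 + (2719/980)*η + (36193/28812)*η^2 + ...; c2 = 2719/980.
S_3 = c2*η/(S_2 - 1) = 1 + (-180965/399693)*η + (-14621035/931513086)*η^2 + ...; c3 = -180965/399693.
S_4 = c3*η/(S_3 - 1) = 1 + (-20469449/590452602)*η + ...; c4 = -20469449/590452602.


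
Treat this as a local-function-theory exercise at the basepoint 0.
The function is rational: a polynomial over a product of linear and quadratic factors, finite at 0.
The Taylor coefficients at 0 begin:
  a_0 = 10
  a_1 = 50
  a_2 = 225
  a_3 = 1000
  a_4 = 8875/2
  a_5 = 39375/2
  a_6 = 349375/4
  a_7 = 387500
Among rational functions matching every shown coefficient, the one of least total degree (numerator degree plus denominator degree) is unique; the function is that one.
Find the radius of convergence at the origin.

No rational of total degree below 2 reproduces all 8 coefficients; solving the [0/2] Pade equations on them gives f(μ) = 4/(μ**2 - 2*μ + 2/5), whose expansion matches every shown term.
Denominator factor (μ**2 - 2*μ + 2/5): discriminant 12/5, real irrational roots 1 + (1/5)*sqrt(15) and 1 - (1/5)*sqrt(15); poles of order 1, moduli 1 + (1/5)*sqrt(15) and 1 - (1/5)*sqrt(15).
The radius of convergence is the smallest modulus among the singular points: 1 - (1/5)*sqrt(15).

The radius of convergence is 1 - (1/5)*sqrt(15).


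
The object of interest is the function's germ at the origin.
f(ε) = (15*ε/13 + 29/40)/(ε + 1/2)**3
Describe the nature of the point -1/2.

The denominator factor ε + 1/2 vanishes at -1/2 and appears to the power 3; the numerator there equals 77/520, nonzero, and no other factor vanishes.
Hence a pole whose order is the multiplicity, 3.

The point is a pole of order 3.


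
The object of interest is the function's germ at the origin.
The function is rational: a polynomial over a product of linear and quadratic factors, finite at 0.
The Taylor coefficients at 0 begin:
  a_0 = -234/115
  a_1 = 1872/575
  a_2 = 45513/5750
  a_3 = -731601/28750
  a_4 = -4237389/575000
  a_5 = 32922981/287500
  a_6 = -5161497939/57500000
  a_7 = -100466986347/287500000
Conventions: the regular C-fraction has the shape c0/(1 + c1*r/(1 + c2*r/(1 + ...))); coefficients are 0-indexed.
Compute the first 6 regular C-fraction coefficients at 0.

The regular C-fraction coefficients are [-234/115, 8/5, -129/32, 117139/34400, 30914272/125924425, 184903476507/113164590869].

Taylor coefficients (read off): a_0 = -234/115, a_1 = 1872/575, a_2 = 45513/5750, a_3 = -731601/28750, a_4 = -4237389/575000, a_5 = 32922981/287500.
c0 = a_0 = -234/115. Peel one level at a time: if S = 1 + c*r/S' with S'(0) = 1, then c is the r-coefficient of S and S' = c*r/(S - 1).
S_1 = c0/f = 1 + (8/5)*r + (129/20)*r^2 + ...; c1 = 8/5.
S_2 = c1*r/(S_1 - 1) = 1 + (-129/32)*r + (351417/25600)*r^2 + ...; c2 = -129/32.
S_3 = c2*r/(S_2 - 1) = 1 + (117139/34400)*r + (-966071/1155625)*r^2 + ...; c3 = 117139/34400.
S_4 = c3*r/(S_3 - 1) = 1 + (30914272/125924425)*r + (-137602587168/343038633025)*r^2 + ...; c4 = 30914272/125924425.
S_5 = c4*r/(S_4 - 1) = 1 + (184903476507/113164590869)*r + ...; c5 = 184903476507/113164590869.


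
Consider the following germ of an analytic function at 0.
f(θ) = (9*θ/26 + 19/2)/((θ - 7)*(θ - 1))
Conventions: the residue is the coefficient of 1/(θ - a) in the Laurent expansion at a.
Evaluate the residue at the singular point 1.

The residue is -64/39.

At the order-1 pole 1 set g(θ) = (θ - (1))*f(θ) = (9*θ/26 + 19/2)/(θ - 7).
Simple pole: residue = g(a) at a = 1, which is -64/39.


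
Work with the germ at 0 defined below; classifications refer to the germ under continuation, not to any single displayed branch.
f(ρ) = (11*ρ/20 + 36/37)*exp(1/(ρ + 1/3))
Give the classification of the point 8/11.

There is no denominator, hence no pole anywhere.
The essential point of exp(1/(ρ - (-1/3))) is -1/3, not 8/11.
So the germ continues analytically to 8/11.

The point is a regular point.


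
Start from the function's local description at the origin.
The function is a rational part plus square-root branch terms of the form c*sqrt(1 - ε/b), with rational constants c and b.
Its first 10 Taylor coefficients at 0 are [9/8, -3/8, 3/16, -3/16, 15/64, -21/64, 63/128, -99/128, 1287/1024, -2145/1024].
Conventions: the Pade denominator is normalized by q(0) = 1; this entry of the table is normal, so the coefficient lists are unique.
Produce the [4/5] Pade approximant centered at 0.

Taylor coefficients needed (read off): a_0 = 9/8, a_1 = -3/8, a_2 = 3/16, a_3 = -3/16, a_4 = 15/64, a_5 = -21/64, a_6 = 63/128, a_7 = -99/128, a_8 = 1287/1024, a_9 = -2145/1024.
Write the denominator as Q(ε) = 1 + q1*ε + q2*ε^2 + q3*ε^3 + q4*ε^4 + q5*ε^5. Requiring Q*f - P = O(ε^10) with deg P <= 4 kills the coefficients of ε^5..ε^9 in Q*f:
  ε^5: a_5 + q1*a_4 + q2*a_3 + q3*a_2 + q4*a_1 + q5*a_0 = 0, i.e. -21/64 + (15/64)*q1 + (-3/16)*q2 + (3/16)*q3 + (-3/8)*q4 + (9/8)*q5 = 0.
  ε^6: a_6 + q1*a_5 + q2*a_4 + q3*a_3 + q4*a_2 + q5*a_1 = 0, i.e. 63/128 + (-21/64)*q1 + (15/64)*q2 + (-3/16)*q3 + (3/16)*q4 + (-3/8)*q5 = 0.
  ε^7: a_7 + q1*a_6 + q2*a_5 + q3*a_4 + q4*a_3 + q5*a_2 = 0, i.e. -99/128 + (63/128)*q1 + (-21/64)*q2 + (15/64)*q3 + (-3/16)*q4 + (3/16)*q5 = 0.
  ε^8: a_8 + q1*a_7 + q2*a_6 + q3*a_5 + q4*a_4 + q5*a_3 = 0, i.e. 1287/1024 + (-99/128)*q1 + (63/128)*q2 + (-21/64)*q3 + (15/64)*q4 + (-3/16)*q5 = 0.
  ε^9: a_9 + q1*a_8 + q2*a_7 + q3*a_6 + q4*a_5 + q5*a_4 = 0, i.e. -2145/1024 + (1287/1024)*q1 + (-99/128)*q2 + (63/128)*q3 + (-21/64)*q4 + (15/64)*q5 = 0.
Solving this linear system: q1 = 19/5, q2 = 91/20, q3 = 7/4, q4 = 1/16, q5 = -1/80.
The numerator is Q*f truncated at degree 4: P0 = a_0 = 9/8; P1 = a_1 + q1*a_0 = 39/10; P2 = a_2 + q1*a_1 + q2*a_0 = 621/160; P3 = a_3 + q1*a_2 + q2*a_1 + q3*a_0 = 63/80; P4 = a_4 + q1*a_3 + q2*a_2 + q3*a_1 + q4*a_0 = -27/128.

The Pade approximant has numerator coefficients [9/8, 39/10, 621/160, 63/80, -27/128]; denominator coefficients [1, 19/5, 91/20, 7/4, 1/16, -1/80].


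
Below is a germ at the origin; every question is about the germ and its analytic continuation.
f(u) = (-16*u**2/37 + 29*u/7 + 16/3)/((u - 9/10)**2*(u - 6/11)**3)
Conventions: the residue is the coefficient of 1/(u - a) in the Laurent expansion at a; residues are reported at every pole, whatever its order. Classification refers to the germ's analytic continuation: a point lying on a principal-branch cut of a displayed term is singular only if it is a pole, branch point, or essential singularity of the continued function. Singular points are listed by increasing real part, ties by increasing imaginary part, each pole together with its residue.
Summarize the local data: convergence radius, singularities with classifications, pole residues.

Denominator factor (u - 6/11)^3: pole of order 3 at 6/11, modulus 6/11.
Denominator factor (u - 9/10)^2: pole of order 2 at 9/10, modulus 9/10.
The radius of convergence is the smallest modulus among the singular points: 6/11.
At the order-3 pole 6/11 set g(u) = (u - (6/11))^3*f(u) = (-16*u**2/37 + 29*u/7 + 16/3)/(u - 9/10)**2.
Order-3 pole: residue = g''(a)/2; g''(6/11) = 1891614005600/599181219, so the residue is 945807002800/599181219.
At the order-2 pole 9/10 set g(u) = (u - (9/10))^2*f(u) = (-16*u**2/37 + 29*u/7 + 16/3)/(u - 6/11)**3.
Order-2 pole: residue = g'(a); g'(9/10) = -945807002800/599181219, so the residue is -945807002800/599181219.
List the singular points by increasing real part (a conjugate pair: the negative imaginary part first).

Radius of convergence at 0: 6/11.
At 6/11: a pole of order 3; residue 945807002800/599181219.
At 9/10: a pole of order 2; residue -945807002800/599181219.


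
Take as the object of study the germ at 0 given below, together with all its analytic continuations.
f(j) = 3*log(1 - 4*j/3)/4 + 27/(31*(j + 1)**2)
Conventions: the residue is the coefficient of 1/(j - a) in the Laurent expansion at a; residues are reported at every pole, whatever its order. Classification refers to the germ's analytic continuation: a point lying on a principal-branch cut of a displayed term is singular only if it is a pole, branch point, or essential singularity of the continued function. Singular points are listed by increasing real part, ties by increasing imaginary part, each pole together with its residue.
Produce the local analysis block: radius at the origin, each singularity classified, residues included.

Denominator factor (j + 1)^2: pole of order 2 at -1, modulus 1.
Branch term (3/4)*log(1 - j/(3/4)): its argument vanishes at j = 3/4, a logarithmic branch point, modulus 3/4.
The radius of convergence is the smallest modulus among the singular points: 3/4.
The branch term is analytic at -1 and contributes nothing to the residue; only the rational part matters.
At the order-2 pole -1 set g(j) = (j - (-1))^2*(rational part) = 27/31.
Order-2 pole: residue = g'(a); g'(-1) = 0, so the residue is 0.
List the singular points by increasing real part (a conjugate pair: the negative imaginary part first).

Radius of convergence at 0: 3/4.
At -1: a pole of order 2; residue 0.
At 3/4: a logarithmic branch point.


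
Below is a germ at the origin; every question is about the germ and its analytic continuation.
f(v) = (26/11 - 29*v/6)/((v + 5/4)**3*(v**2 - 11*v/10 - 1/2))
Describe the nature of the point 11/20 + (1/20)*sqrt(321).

The denominator factor v**2 - 11*v/10 - 1/2 vanishes at 11/20 + (1/20)*sqrt(321) and appears to the power 1; the numerator there equals -389/1320 - (29/120)*sqrt(321), nonzero, and no other factor vanishes.
Hence a pole whose order is the multiplicity, 1.

The point is a pole of order 1.


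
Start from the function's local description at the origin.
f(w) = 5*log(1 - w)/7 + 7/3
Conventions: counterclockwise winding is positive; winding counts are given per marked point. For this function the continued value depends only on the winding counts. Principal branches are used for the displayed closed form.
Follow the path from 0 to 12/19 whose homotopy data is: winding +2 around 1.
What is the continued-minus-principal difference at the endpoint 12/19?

The rational part is single-valued and drops out of the difference; each branch term changes only by its own monodromy.
(5/7)*log(1 - w/(1)): each positive loop around 1 adds 2*pi*i to the log, so winding +2 contributes (5/7)*(2)*2*pi*i = (20/7)*pi*i.
Summing the contributions at w = 12/19 gives (20/7)*pi*i.

Continued minus principal equals (20/7)*pi*i.


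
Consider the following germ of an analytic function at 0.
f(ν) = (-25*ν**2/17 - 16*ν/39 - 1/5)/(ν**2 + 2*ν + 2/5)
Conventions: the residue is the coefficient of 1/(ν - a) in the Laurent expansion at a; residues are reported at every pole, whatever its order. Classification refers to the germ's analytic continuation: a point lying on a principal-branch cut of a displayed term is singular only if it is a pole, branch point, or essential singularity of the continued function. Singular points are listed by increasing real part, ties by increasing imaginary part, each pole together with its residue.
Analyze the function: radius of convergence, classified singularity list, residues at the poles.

Denominator factor (ν**2 + 2*ν + 2/5): discriminant 12/5, real irrational roots -1 + (1/5)*sqrt(15) and -1 - (1/5)*sqrt(15); poles of order 1, moduli 1 - (1/5)*sqrt(15) and 1 + (1/5)*sqrt(15).
The radius of convergence is the smallest modulus among the singular points: 1 - (1/5)*sqrt(15).
The factor ν**2 + 2*ν + 2/5 splits as (ν - a)(ν - a') with a = -1 - (1/5)*sqrt(15), a' = -1 + (1/5)*sqrt(15). At the order-1 pole a set g(ν) = (ν - a)*f(ν) = [-25*ν**2/17 - 16*ν/39 - 1/5] / (ν - a').
Simple pole: residue = g(a) at a = -1 - (1/5)*sqrt(15), which is 839/663 + (7103/19890)*sqrt(15).
The factor ν**2 + 2*ν + 2/5 splits as (ν - a)(ν - a') with a = -1 + (1/5)*sqrt(15), a' = -1 - (1/5)*sqrt(15). At the order-1 pole a set g(ν) = (ν - a)*f(ν) = [-25*ν**2/17 - 16*ν/39 - 1/5] / (ν - a').
Simple pole: residue = g(a) at a = -1 + (1/5)*sqrt(15), which is 839/663 - (7103/19890)*sqrt(15).
List the singular points by increasing real part (a conjugate pair: the negative imaginary part first).

Radius of convergence at 0: 1 - (1/5)*sqrt(15).
At -1 - (1/5)*sqrt(15): a pole of order 1; residue 839/663 + (7103/19890)*sqrt(15).
At -1 + (1/5)*sqrt(15): a pole of order 1; residue 839/663 - (7103/19890)*sqrt(15).


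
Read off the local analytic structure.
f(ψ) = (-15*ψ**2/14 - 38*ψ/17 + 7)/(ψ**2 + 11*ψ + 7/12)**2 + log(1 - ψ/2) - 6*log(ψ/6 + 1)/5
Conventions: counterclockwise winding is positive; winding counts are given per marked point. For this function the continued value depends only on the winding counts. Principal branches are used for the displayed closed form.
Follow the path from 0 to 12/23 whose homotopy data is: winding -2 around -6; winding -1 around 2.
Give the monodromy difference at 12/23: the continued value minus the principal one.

The rational part is single-valued and drops out of the difference; each branch term changes only by its own monodromy.
(-6/5)*log(1 - ψ/(-6)): each positive loop around -6 adds 2*pi*i to the log, so winding -2 contributes (-6/5)*(-2)*2*pi*i = (24/5)*pi*i.
(1)*log(1 - ψ/(2)): each positive loop around 2 adds 2*pi*i to the log, so winding -1 contributes (1)*(-1)*2*pi*i = -(2)*pi*i.
Summing the contributions at ψ = 12/23 gives (14/5)*pi*i.

Continued minus principal equals (14/5)*pi*i.


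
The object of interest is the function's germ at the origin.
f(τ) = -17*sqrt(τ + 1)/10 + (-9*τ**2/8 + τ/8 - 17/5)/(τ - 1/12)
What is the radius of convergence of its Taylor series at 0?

Denominator factor (τ - 1/12): pole of order 1 at 1/12, modulus 1/12.
Branch term (-17/10)*sqrt(1 - τ/(-1)): its argument vanishes at τ = -1, a square-root branch point, modulus 1.
The radius of convergence is the smallest modulus among the singular points: 1/12.

The radius of convergence is 1/12.


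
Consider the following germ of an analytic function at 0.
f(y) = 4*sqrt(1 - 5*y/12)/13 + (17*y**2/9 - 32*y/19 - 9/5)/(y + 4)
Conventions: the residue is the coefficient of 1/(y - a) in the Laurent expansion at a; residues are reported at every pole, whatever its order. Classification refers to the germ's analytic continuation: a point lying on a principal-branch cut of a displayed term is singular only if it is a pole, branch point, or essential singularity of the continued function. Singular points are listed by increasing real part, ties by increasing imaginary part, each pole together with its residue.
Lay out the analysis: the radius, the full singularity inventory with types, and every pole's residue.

Denominator factor (y + 4): pole of order 1 at -4, modulus 4.
Branch term (4/13)*sqrt(1 - y/(12/5)): its argument vanishes at y = 12/5, a square-root branch point, modulus 12/5.
The radius of convergence is the smallest modulus among the singular points: 12/5.
The branch term is analytic at -4 and contributes nothing to the residue; only the rational part matters.
At the order-1 pole -4 set g(y) = (y - (-4))*(rational part) = 17*y**2/9 - 32*y/19 - 9/5.
Simple pole: residue = g(a) at a = -4, which is 30061/855.
List the singular points by increasing real part (a conjugate pair: the negative imaginary part first).

Radius of convergence at 0: 12/5.
At -4: a pole of order 1; residue 30061/855.
At 12/5: an algebraic (square-root) branch point.


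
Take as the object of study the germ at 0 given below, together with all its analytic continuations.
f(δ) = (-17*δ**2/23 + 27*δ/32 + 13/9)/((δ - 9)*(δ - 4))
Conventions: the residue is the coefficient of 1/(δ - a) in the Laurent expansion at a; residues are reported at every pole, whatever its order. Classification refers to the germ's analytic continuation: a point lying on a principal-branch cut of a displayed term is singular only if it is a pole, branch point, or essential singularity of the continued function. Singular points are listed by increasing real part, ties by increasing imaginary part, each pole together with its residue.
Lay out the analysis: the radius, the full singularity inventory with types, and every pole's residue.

Radius of convergence at 0: 4.
At 4: a pole of order 1; residue 11603/8280.
At 9: a pole of order 1; residue -336707/33120.

Denominator factor (δ - 4): pole of order 1 at 4, modulus 4.
Denominator factor (δ - 9): pole of order 1 at 9, modulus 9.
The radius of convergence is the smallest modulus among the singular points: 4.
At the order-1 pole 4 set g(δ) = (δ - (4))*f(δ) = (-17*δ**2/23 + 27*δ/32 + 13/9)/(δ - 9).
Simple pole: residue = g(a) at a = 4, which is 11603/8280.
At the order-1 pole 9 set g(δ) = (δ - (9))*f(δ) = (-17*δ**2/23 + 27*δ/32 + 13/9)/(δ - 4).
Simple pole: residue = g(a) at a = 9, which is -336707/33120.
List the singular points by increasing real part (a conjugate pair: the negative imaginary part first).


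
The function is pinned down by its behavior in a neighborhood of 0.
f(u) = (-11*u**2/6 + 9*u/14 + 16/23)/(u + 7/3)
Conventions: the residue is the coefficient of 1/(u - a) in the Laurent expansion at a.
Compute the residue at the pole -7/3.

The residue is -6698/621.

At the order-1 pole -7/3 set g(u) = (u - (-7/3))*f(u) = -11*u**2/6 + 9*u/14 + 16/23.
Simple pole: residue = g(a) at a = -7/3, which is -6698/621.


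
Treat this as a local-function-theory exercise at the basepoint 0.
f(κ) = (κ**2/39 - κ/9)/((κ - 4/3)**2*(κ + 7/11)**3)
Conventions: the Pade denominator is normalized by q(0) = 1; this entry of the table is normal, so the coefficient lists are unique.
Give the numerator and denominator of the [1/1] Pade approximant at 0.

Taylor coefficients needed (expand at 0): a_0 = 0, a_1 = -1331/5488, a_2 = 834537/998816.
Write the denominator as Q(κ) = 1 + q1*κ. Requiring Q*f - P = O(κ^3) with deg P <= 1 kills the coefficients of κ^2..κ^2 in Q*f:
  κ^2: a_2 + q1*a_1 = 0, i.e. 834537/998816 + (-1331/5488)*q1 = 0.
Solving this linear system: q1 = 627/182.
The numerator is Q*f truncated at degree 1: P0 = a_0 = 0; P1 = a_1 + q1*a_0 = -1331/5488.

The Pade approximant has numerator coefficients [0, -1331/5488]; denominator coefficients [1, 627/182].


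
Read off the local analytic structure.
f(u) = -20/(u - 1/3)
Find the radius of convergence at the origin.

The radius of convergence is 1/3.

Denominator factor (u - 1/3): pole of order 1 at 1/3, modulus 1/3.
The radius of convergence is the smallest modulus among the singular points: 1/3.


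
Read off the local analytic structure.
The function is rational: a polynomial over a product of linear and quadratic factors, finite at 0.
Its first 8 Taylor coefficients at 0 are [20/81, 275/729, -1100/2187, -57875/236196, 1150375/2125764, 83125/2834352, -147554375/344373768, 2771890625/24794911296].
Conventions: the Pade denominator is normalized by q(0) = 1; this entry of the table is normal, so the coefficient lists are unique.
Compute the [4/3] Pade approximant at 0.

The Pade approximant has numerator coefficients [20/81, 170433025/400888521, -66086275/267259014, -34782250/400888521, 34782250/400888521]; denominator coefficients [1, 5761865/29695446, 395082905/534518028, -99430325/1069036056].

Taylor coefficients needed (read off): a_0 = 20/81, a_1 = 275/729, a_2 = -1100/2187, a_3 = -57875/236196, a_4 = 1150375/2125764, a_5 = 83125/2834352, a_6 = -147554375/344373768, a_7 = 2771890625/24794911296.
Write the denominator as Q(h) = 1 + q1*h + q2*h^2 + q3*h^3. Requiring Q*f - P = O(h^8) with deg P <= 4 kills the coefficients of h^5..h^7 in Q*f:
  h^5: a_5 + q1*a_4 + q2*a_3 + q3*a_2 = 0, i.e. 83125/2834352 + (1150375/2125764)*q1 + (-57875/236196)*q2 + (-1100/2187)*q3 = 0.
  h^6: a_6 + q1*a_5 + q2*a_4 + q3*a_3 = 0, i.e. -147554375/344373768 + (83125/2834352)*q1 + (1150375/2125764)*q2 + (-57875/236196)*q3 = 0.
  h^7: a_7 + q1*a_6 + q2*a_5 + q3*a_4 = 0, i.e. 2771890625/24794911296 + (-147554375/344373768)*q1 + (83125/2834352)*q2 + (1150375/2125764)*q3 = 0.
Solving this linear system: q1 = 5761865/29695446, q2 = 395082905/534518028, q3 = -99430325/1069036056.
The numerator is Q*f truncated at degree 4: P0 = a_0 = 20/81; P1 = a_1 + q1*a_0 = 170433025/400888521; P2 = a_2 + q1*a_1 + q2*a_0 = -66086275/267259014; P3 = a_3 + q1*a_2 + q2*a_1 + q3*a_0 = -34782250/400888521; P4 = a_4 + q1*a_3 + q2*a_2 + q3*a_1 = 34782250/400888521.


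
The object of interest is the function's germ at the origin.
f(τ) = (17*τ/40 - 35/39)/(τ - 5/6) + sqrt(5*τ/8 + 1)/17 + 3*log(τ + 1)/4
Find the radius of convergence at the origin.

The radius of convergence is 5/6.

Denominator factor (τ - 5/6): pole of order 1 at 5/6, modulus 5/6.
Branch term (1/17)*sqrt(1 - τ/(-8/5)): its argument vanishes at τ = -8/5, a square-root branch point, modulus 8/5.
Branch term (3/4)*log(1 - τ/(-1)): its argument vanishes at τ = -1, a logarithmic branch point, modulus 1.
The radius of convergence is the smallest modulus among the singular points: 5/6.


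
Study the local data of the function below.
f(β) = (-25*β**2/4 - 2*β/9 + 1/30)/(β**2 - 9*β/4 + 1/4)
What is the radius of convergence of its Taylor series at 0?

The radius of convergence is 9/8 - (1/8)*sqrt(65).

Denominator factor (β**2 - 9*β/4 + 1/4): discriminant 65/16, real irrational roots 9/8 + (1/8)*sqrt(65) and 9/8 - (1/8)*sqrt(65); poles of order 1, moduli 9/8 + (1/8)*sqrt(65) and 9/8 - (1/8)*sqrt(65).
The radius of convergence is the smallest modulus among the singular points: 9/8 - (1/8)*sqrt(65).


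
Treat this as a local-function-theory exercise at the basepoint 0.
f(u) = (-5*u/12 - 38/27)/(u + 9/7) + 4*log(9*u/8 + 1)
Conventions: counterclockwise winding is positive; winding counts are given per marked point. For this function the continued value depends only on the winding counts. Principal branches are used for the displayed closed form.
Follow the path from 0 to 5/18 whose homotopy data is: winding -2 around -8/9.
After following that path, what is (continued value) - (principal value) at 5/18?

Continued minus principal equals -(16)*pi*i.

The rational part is single-valued and drops out of the difference; each branch term changes only by its own monodromy.
(4)*log(1 - u/(-8/9)): each positive loop around -8/9 adds 2*pi*i to the log, so winding -2 contributes (4)*(-2)*2*pi*i = -(16)*pi*i.
Summing the contributions at u = 5/18 gives -(16)*pi*i.
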